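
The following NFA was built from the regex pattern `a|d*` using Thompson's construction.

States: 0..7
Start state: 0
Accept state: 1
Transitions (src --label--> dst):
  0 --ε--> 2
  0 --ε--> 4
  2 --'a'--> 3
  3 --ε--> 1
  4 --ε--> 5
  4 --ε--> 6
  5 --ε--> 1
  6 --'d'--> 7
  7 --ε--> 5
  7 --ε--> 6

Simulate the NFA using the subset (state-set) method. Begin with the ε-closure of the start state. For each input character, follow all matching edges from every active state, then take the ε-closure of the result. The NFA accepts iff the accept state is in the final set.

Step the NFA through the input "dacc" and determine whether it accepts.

Answer: REJECT

Steps:
initial (ε-close {0}): {0,1,2,4,5,6}
'd' @ 1: {1,5,6,7}  (accept∈set)
'a' @ 2: {}  — dead — no transitions
rest 'cc' ignored (set empty)
after full input: {}  (accept=1 not in)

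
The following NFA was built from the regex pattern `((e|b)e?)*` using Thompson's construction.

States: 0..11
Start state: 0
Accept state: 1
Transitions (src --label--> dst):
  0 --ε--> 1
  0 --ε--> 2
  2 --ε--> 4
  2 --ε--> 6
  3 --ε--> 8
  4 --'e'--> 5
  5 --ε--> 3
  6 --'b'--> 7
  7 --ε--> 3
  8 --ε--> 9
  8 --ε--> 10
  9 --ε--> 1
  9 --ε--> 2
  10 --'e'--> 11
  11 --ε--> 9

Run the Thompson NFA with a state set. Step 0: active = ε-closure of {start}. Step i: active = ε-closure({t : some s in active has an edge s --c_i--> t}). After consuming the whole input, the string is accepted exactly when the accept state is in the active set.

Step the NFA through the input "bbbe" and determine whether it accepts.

Answer: ACCEPT

Trace:
initial (ε-close {0}): {0,1,2,4,6}
'b' @ 1: {1,2,3,4,6,7,8,9,10}  [accepting]
'b' @ 2: {1,2,3,4,6,7,8,9,10}  [accepting]
'b' @ 3: {1,2,3,4,6,7,8,9,10}  [accepting]
'e' @ 4: {1,2,3,4,5,6,8,9,10,11}  [accepting]
final: {1,2,3,4,5,6,8,9,10,11}; accept 1 in set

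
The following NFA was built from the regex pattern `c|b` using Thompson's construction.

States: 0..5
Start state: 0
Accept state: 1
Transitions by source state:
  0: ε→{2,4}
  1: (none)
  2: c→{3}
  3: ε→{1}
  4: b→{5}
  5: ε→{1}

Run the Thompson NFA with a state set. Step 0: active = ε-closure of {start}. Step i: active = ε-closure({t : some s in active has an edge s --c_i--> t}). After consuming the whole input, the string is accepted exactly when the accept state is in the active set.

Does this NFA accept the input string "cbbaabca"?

start: ε-closure({0}) = {0,2,4}
'c' @ 1: {1,3}  (accept∈set)
'b' @ 2: {}  — dead — no transitions
rest 'baabca' ignored (set empty)
end set {} — state 1 not in

Answer: REJECT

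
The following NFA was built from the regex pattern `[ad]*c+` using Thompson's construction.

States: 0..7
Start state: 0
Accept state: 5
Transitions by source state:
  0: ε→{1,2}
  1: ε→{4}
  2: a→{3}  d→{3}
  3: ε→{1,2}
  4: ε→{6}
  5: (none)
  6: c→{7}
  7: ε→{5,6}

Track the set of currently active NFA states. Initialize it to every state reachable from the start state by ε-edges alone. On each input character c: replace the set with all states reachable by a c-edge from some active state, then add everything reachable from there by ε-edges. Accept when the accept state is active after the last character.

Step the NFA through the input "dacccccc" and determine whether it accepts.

start: ε-closure({0}) = {0,1,2,4,6}
'd' @ 1: {1,2,3,4,6}
'a' @ 2: {1,2,3,4,6}
'c' @ 3: {5,6,7}  (accept∈set)
'c' @ 4: {5,6,7}  (accept∈set)
'c' @ 5: {5,6,7}  (accept∈set)
'c' @ 6: {5,6,7}  (accept∈set)
'c' @ 7: {5,6,7}  (accept∈set)
'c' @ 8: {5,6,7}  (accept∈set)
final: {5,6,7}; accept 5 in set

Answer: ACCEPT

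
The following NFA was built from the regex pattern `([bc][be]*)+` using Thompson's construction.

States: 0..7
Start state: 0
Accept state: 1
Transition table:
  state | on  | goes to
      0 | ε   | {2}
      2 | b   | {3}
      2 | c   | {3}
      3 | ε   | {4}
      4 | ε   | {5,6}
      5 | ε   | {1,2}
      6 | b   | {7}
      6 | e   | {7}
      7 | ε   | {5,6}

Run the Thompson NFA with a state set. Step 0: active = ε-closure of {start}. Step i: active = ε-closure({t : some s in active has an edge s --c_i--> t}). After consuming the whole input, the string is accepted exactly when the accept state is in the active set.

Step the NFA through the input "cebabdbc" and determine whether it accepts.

start: ε-closure({0}) = {0,2}
'c' @ 1: {1,2,3,4,5,6}  ✓accept
'e' @ 2: {1,2,5,6,7}  ✓accept
'b' @ 3: {1,2,3,4,5,6,7}  ✓accept
'a' @ 4: {}  — state set empty
rest 'bdbc' ignored (set empty)
after full input: {}  (accept=1 not in)

Answer: REJECT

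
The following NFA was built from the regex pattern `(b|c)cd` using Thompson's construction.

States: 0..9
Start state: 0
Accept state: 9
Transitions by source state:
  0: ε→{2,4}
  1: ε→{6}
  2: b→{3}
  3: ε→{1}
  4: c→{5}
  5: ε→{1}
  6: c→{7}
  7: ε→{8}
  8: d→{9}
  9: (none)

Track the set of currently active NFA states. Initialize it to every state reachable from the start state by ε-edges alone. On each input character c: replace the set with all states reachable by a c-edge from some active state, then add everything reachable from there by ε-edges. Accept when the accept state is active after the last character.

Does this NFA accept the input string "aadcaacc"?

start: ε-closure({0}) = {0,2,4}
'a' @ 1: {}  — dead — no transitions
rest 'adcaacc' ignored (set empty)
end set {} — state 9 not in

Answer: REJECT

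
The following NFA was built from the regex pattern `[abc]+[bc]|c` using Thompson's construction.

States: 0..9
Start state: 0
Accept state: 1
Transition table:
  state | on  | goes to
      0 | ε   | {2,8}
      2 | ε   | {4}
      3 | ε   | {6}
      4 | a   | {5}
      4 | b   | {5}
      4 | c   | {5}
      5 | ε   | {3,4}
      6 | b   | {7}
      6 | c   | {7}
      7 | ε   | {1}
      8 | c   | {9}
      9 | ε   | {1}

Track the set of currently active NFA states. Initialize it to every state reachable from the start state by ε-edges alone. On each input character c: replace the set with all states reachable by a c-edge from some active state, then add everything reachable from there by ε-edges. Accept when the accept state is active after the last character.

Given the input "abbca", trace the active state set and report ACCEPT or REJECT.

S₀ = ε-closure({0}) = {0,2,4,8}
'a' @ 1: {3,4,5,6}
'b' @ 2: {1,3,4,5,6,7}  (accept∈set)
'b' @ 3: {1,3,4,5,6,7}  (accept∈set)
'c' @ 4: {1,3,4,5,6,7}  (accept∈set)
'a' @ 5: {3,4,5,6}
final: {3,4,5,6}; accept 1 not in set

Answer: REJECT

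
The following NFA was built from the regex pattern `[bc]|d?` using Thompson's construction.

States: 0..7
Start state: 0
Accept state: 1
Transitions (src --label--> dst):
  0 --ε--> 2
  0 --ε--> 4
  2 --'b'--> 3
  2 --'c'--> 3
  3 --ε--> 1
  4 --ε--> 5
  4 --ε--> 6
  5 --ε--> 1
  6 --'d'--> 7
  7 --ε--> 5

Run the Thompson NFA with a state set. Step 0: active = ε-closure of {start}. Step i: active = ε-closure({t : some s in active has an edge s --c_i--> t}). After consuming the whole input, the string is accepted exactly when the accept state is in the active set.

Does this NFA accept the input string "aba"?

Answer: REJECT

Derivation:
start: ε-closure({0}) = {0,1,2,4,5,6}
'a' @ 1: {}  — state set empty
rest 'ba' ignored (set empty)
end set {} — state 1 not in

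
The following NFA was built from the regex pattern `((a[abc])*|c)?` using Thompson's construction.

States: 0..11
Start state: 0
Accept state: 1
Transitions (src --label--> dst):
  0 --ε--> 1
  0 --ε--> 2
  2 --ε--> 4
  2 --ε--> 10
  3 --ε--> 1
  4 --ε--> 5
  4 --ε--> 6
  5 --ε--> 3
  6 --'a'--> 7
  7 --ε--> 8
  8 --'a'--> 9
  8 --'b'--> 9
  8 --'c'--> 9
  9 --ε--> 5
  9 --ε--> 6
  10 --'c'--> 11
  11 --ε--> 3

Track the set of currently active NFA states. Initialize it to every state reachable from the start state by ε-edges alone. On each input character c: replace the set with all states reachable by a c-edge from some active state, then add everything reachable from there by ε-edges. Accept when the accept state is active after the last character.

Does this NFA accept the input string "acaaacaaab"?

Answer: ACCEPT

Derivation:
initial (ε-close {0}): {0,1,2,3,4,5,6,10}
'a' @ 1: {7,8}
'c' @ 2: {1,3,5,6,9}  [accepting]
'a' @ 3: {7,8}
'a' @ 4: {1,3,5,6,9}  [accepting]
'a' @ 5: {7,8}
'c' @ 6: {1,3,5,6,9}  [accepting]
'a' @ 7: {7,8}
'a' @ 8: {1,3,5,6,9}  [accepting]
'a' @ 9: {7,8}
'b' @ 10: {1,3,5,6,9}  [accepting]
final: {1,3,5,6,9}; accept 1 in set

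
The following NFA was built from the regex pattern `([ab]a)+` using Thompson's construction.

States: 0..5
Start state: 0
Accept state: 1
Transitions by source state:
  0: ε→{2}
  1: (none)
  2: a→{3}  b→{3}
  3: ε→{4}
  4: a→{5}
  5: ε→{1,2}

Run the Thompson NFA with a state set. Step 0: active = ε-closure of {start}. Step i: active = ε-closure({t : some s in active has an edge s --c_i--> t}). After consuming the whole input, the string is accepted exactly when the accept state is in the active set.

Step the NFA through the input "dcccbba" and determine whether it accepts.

start: ε-closure({0}) = {0,2}
'd' @ 1: {}  — no active states
rest 'cccbba' ignored (set empty)
end set {} — state 1 not in

Answer: REJECT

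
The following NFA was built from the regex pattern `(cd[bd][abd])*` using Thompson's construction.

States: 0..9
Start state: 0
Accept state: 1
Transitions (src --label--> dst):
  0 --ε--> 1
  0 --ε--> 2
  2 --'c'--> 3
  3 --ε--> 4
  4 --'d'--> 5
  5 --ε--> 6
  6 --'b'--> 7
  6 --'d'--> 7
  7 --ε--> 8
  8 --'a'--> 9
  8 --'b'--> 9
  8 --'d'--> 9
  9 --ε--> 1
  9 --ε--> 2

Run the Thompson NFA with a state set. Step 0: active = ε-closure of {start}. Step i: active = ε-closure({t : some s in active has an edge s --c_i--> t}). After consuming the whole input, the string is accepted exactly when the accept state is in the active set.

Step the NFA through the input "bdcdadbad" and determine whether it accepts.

Answer: REJECT

Derivation:
start: ε-closure({0}) = {0,1,2}
'b' @ 1: {}  — no active states
rest 'dcdadbad' ignored (set empty)
after full input: {}  (accept=1 not in)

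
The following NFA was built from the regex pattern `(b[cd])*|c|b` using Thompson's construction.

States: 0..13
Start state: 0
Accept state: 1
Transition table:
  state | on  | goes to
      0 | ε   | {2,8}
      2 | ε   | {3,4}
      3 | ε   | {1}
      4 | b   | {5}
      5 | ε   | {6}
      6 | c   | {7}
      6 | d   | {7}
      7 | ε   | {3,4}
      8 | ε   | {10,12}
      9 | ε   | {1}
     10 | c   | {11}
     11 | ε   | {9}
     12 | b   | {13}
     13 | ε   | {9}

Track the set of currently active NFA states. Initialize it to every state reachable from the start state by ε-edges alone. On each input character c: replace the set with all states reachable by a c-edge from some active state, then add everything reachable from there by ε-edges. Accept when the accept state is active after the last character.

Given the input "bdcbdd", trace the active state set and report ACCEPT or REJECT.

Answer: REJECT

Steps:
S₀ = ε-closure({0}) = {0,1,2,3,4,8,10,12}
'b' @ 1: {1,5,6,9,13}  [accepting]
'd' @ 2: {1,3,4,7}  [accepting]
'c' @ 3: {}  — no active states
rest 'bdd' ignored (set empty)
after full input: {}  (accept=1 not in)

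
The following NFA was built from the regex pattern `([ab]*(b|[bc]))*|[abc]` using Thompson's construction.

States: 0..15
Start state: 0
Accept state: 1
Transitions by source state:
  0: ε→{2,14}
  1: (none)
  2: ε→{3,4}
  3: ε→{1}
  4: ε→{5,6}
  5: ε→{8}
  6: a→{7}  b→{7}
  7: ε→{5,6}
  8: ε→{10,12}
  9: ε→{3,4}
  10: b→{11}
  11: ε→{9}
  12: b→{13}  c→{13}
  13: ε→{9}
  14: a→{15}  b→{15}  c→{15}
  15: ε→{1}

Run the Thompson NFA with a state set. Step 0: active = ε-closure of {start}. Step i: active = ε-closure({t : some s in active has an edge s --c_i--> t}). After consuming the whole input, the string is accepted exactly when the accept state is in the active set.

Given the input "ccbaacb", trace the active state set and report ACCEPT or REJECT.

S₀ = ε-closure({0}) = {0,1,2,3,4,5,6,8,10,12,14}
'c' @ 1: {1,3,4,5,6,8,9,10,12,13,15}  (accept∈set)
'c' @ 2: {1,3,4,5,6,8,9,10,12,13}  (accept∈set)
'b' @ 3: {1,3,4,5,6,7,8,9,10,11,12,13}  (accept∈set)
'a' @ 4: {5,6,7,8,10,12}
'a' @ 5: {5,6,7,8,10,12}
'c' @ 6: {1,3,4,5,6,8,9,10,12,13}  (accept∈set)
'b' @ 7: {1,3,4,5,6,7,8,9,10,11,12,13}  (accept∈set)
end set {1,3,4,5,6,7,8,9,10,11,12,13} — state 1 in

Answer: ACCEPT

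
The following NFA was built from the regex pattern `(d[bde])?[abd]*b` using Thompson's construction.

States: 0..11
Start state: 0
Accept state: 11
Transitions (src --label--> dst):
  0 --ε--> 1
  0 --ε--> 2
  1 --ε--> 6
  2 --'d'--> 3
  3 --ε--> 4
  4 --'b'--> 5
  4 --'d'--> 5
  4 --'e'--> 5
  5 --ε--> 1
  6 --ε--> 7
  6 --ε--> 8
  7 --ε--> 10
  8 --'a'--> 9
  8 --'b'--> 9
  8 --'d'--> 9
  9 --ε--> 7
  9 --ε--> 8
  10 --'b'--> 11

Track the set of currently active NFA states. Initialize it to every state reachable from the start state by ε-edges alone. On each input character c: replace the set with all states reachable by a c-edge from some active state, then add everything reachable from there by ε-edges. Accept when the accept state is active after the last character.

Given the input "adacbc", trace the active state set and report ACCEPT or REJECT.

Answer: REJECT

Steps:
S₀ = ε-closure({0}) = {0,1,2,6,7,8,10}
'a' @ 1: {7,8,9,10}
'd' @ 2: {7,8,9,10}
'a' @ 3: {7,8,9,10}
'c' @ 4: {}  — no active states
rest 'bc' ignored (set empty)
after full input: {}  (accept=11 not in)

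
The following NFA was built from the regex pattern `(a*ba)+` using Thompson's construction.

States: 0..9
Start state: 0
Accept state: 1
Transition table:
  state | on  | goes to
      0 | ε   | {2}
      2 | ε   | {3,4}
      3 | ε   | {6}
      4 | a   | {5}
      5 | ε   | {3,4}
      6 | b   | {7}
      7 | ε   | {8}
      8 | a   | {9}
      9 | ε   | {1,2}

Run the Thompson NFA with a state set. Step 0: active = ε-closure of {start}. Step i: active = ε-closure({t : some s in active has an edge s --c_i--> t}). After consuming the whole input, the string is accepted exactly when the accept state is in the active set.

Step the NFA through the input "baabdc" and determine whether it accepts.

start: ε-closure({0}) = {0,2,3,4,6}
'b' @ 1: {7,8}
'a' @ 2: {1,2,3,4,6,9}  ✓accept
'a' @ 3: {3,4,5,6}
'b' @ 4: {7,8}
'd' @ 5: {}  — dead — no transitions
rest 'c' ignored (set empty)
final: {}; accept 1 not in set

Answer: REJECT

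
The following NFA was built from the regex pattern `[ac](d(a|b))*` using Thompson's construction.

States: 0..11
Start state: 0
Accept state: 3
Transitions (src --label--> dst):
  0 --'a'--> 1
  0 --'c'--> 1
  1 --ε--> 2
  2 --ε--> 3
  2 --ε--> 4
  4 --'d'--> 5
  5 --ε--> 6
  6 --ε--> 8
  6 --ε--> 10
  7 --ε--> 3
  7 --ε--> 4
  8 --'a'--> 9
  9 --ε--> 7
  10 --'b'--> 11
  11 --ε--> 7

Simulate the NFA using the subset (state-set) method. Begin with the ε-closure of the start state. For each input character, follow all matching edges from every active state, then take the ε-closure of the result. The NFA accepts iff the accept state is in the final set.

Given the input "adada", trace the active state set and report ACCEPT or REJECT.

S₀ = ε-closure({0}) = {0}
'a' @ 1: {1,2,3,4}  (accept∈set)
'd' @ 2: {5,6,8,10}
'a' @ 3: {3,4,7,9}  (accept∈set)
'd' @ 4: {5,6,8,10}
'a' @ 5: {3,4,7,9}  (accept∈set)
after full input: {3,4,7,9}  (accept=3 in)

Answer: ACCEPT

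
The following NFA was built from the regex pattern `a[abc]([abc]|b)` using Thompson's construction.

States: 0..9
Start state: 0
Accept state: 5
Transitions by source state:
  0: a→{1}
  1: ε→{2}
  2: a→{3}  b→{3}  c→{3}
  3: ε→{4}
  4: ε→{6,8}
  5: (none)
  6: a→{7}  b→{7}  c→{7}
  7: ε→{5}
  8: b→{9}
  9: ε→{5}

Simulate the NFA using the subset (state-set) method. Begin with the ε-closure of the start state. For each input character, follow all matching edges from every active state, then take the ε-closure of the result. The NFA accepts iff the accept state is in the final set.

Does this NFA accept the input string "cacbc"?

S₀ = ε-closure({0}) = {0}
'c' @ 1: {}  — no active states
rest 'acbc' ignored (set empty)
final: {}; accept 5 not in set

Answer: REJECT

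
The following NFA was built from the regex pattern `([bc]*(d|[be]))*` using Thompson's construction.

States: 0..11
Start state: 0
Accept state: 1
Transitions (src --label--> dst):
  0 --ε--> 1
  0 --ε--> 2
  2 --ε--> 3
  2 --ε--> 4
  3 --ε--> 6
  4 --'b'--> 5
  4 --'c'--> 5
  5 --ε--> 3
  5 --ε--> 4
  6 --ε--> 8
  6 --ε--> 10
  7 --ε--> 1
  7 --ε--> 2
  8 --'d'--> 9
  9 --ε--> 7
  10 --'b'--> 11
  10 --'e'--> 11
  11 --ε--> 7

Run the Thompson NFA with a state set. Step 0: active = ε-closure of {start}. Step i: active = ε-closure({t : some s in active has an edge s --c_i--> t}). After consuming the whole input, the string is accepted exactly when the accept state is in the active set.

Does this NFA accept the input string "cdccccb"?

start: ε-closure({0}) = {0,1,2,3,4,6,8,10}
'c' @ 1: {3,4,5,6,8,10}
'd' @ 2: {1,2,3,4,6,7,8,9,10}  (accept∈set)
'c' @ 3: {3,4,5,6,8,10}
'c' @ 4: {3,4,5,6,8,10}
'c' @ 5: {3,4,5,6,8,10}
'c' @ 6: {3,4,5,6,8,10}
'b' @ 7: {1,2,3,4,5,6,7,8,10,11}  (accept∈set)
final: {1,2,3,4,5,6,7,8,10,11}; accept 1 in set

Answer: ACCEPT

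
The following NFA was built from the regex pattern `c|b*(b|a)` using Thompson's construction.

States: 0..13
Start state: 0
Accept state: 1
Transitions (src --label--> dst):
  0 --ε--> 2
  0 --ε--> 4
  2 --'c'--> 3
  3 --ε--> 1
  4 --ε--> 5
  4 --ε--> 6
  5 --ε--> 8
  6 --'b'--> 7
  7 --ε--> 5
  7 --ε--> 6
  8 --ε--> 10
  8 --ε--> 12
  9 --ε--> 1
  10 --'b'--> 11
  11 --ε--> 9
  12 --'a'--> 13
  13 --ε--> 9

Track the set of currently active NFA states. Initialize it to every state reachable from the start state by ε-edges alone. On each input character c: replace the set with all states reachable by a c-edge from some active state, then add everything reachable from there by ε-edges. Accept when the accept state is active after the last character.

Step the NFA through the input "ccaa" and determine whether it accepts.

S₀ = ε-closure({0}) = {0,2,4,5,6,8,10,12}
'c' @ 1: {1,3}  [accepting]
'c' @ 2: {}  — state set empty
rest 'aa' ignored (set empty)
end set {} — state 1 not in

Answer: REJECT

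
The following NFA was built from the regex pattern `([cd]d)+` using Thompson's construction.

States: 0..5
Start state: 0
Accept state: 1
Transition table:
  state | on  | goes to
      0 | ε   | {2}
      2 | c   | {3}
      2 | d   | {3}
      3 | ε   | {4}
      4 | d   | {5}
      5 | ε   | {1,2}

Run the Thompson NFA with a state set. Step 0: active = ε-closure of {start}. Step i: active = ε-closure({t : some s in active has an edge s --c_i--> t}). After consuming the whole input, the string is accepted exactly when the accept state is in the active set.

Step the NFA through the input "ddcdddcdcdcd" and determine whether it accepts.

Answer: ACCEPT

Derivation:
initial (ε-close {0}): {0,2}
'd' @ 1: {3,4}
'd' @ 2: {1,2,5}  [accepting]
'c' @ 3: {3,4}
'd' @ 4: {1,2,5}  [accepting]
'd' @ 5: {3,4}
'd' @ 6: {1,2,5}  [accepting]
'c' @ 7: {3,4}
'd' @ 8: {1,2,5}  [accepting]
'c' @ 9: {3,4}
'd' @ 10: {1,2,5}  [accepting]
'c' @ 11: {3,4}
'd' @ 12: {1,2,5}  [accepting]
after full input: {1,2,5}  (accept=1 in)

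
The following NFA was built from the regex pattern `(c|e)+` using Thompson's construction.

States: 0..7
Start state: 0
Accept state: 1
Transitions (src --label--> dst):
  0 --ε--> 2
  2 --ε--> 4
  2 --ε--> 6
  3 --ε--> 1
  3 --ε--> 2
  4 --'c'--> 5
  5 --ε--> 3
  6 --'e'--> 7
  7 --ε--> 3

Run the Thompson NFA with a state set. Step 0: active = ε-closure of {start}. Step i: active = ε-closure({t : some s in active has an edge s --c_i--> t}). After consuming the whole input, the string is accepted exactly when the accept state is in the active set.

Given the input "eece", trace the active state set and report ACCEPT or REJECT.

initial (ε-close {0}): {0,2,4,6}
'e' @ 1: {1,2,3,4,6,7}  ✓accept
'e' @ 2: {1,2,3,4,6,7}  ✓accept
'c' @ 3: {1,2,3,4,5,6}  ✓accept
'e' @ 4: {1,2,3,4,6,7}  ✓accept
end set {1,2,3,4,6,7} — state 1 in

Answer: ACCEPT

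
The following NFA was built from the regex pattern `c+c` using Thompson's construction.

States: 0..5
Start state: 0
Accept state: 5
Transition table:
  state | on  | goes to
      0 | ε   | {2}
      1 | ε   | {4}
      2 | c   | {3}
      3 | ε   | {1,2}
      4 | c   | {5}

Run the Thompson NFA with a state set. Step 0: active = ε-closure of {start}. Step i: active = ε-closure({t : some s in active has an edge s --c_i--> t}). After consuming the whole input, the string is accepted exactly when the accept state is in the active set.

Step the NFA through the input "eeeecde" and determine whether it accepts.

Answer: REJECT

Trace:
initial (ε-close {0}): {0,2}
'e' @ 1: {}  — no active states
rest 'eeecde' ignored (set empty)
final: {}; accept 5 not in set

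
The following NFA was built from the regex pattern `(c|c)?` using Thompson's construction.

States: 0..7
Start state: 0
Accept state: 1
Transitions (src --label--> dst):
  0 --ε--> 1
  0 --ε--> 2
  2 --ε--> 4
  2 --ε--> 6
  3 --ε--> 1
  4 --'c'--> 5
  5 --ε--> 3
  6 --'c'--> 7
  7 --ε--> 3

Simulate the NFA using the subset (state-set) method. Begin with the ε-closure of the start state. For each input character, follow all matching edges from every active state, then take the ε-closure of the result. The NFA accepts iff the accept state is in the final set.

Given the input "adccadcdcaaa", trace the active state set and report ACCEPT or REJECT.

S₀ = ε-closure({0}) = {0,1,2,4,6}
'a' @ 1: {}  — state set empty
rest 'dccadcdcaaa' ignored (set empty)
end set {} — state 1 not in

Answer: REJECT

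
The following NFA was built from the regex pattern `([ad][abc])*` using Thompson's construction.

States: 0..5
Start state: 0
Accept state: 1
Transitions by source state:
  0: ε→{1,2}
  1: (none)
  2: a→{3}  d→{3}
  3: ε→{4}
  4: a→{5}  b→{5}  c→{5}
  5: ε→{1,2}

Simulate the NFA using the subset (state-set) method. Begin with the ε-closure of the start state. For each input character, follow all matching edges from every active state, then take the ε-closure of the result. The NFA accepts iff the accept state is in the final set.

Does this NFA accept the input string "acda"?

start: ε-closure({0}) = {0,1,2}
'a' @ 1: {3,4}
'c' @ 2: {1,2,5}  ✓accept
'd' @ 3: {3,4}
'a' @ 4: {1,2,5}  ✓accept
final: {1,2,5}; accept 1 in set

Answer: ACCEPT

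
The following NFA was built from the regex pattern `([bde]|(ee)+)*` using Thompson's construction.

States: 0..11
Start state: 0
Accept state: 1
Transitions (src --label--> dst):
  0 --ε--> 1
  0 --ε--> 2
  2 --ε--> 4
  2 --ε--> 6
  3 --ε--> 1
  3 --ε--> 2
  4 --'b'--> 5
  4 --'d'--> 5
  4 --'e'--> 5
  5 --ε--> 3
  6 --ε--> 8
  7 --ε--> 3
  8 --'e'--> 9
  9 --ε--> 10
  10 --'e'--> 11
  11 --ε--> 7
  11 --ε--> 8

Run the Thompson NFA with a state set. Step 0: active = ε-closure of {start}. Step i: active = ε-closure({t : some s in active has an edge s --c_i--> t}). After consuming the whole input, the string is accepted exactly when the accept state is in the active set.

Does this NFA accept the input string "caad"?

S₀ = ε-closure({0}) = {0,1,2,4,6,8}
'c' @ 1: {}  — no active states
rest 'aad' ignored (set empty)
end set {} — state 1 not in

Answer: REJECT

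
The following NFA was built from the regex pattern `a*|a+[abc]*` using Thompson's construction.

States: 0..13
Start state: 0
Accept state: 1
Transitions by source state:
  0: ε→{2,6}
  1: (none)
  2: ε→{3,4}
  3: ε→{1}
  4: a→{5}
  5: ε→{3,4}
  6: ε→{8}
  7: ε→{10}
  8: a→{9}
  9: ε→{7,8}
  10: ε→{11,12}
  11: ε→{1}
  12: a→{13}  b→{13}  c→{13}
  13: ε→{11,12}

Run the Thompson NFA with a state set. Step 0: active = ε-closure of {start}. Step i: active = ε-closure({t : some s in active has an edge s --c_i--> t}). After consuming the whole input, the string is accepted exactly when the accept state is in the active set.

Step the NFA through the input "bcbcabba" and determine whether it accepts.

Answer: REJECT

Steps:
start: ε-closure({0}) = {0,1,2,3,4,6,8}
'b' @ 1: {}  — no active states
rest 'cbcabba' ignored (set empty)
end set {} — state 1 not in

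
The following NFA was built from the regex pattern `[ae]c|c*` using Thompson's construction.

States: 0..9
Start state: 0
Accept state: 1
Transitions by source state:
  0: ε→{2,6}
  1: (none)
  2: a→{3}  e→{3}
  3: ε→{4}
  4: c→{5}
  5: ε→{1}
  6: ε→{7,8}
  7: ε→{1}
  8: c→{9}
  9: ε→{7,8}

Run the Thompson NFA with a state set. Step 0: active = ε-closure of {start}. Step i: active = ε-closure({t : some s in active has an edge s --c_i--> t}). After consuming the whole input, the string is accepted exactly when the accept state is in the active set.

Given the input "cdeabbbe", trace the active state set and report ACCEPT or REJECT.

S₀ = ε-closure({0}) = {0,1,2,6,7,8}
'c' @ 1: {1,7,8,9}  [accepting]
'd' @ 2: {}  — no active states
rest 'eabbbe' ignored (set empty)
after full input: {}  (accept=1 not in)

Answer: REJECT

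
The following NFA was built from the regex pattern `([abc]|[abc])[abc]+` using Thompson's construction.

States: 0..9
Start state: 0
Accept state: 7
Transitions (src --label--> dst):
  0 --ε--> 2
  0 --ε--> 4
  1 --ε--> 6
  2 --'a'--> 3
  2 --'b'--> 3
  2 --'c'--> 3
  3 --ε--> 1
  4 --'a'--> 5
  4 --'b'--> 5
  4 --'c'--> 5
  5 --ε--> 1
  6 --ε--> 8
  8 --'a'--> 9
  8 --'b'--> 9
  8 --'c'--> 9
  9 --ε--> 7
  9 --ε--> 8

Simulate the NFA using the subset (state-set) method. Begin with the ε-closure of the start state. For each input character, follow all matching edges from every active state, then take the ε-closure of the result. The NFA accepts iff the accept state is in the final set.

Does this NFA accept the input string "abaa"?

Answer: ACCEPT

Derivation:
S₀ = ε-closure({0}) = {0,2,4}
'a' @ 1: {1,3,5,6,8}
'b' @ 2: {7,8,9}  ✓accept
'a' @ 3: {7,8,9}  ✓accept
'a' @ 4: {7,8,9}  ✓accept
final: {7,8,9}; accept 7 in set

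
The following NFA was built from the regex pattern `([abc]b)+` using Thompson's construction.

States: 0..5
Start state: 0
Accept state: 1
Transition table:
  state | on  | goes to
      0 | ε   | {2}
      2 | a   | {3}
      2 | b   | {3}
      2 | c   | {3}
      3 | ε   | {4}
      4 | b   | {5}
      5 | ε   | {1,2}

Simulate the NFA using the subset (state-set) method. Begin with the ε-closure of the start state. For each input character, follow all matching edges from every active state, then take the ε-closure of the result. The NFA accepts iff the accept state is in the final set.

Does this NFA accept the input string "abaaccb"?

Answer: REJECT

Trace:
initial (ε-close {0}): {0,2}
'a' @ 1: {3,4}
'b' @ 2: {1,2,5}  (accept∈set)
'a' @ 3: {3,4}
'a' @ 4: {}  — dead — no transitions
rest 'ccb' ignored (set empty)
final: {}; accept 1 not in set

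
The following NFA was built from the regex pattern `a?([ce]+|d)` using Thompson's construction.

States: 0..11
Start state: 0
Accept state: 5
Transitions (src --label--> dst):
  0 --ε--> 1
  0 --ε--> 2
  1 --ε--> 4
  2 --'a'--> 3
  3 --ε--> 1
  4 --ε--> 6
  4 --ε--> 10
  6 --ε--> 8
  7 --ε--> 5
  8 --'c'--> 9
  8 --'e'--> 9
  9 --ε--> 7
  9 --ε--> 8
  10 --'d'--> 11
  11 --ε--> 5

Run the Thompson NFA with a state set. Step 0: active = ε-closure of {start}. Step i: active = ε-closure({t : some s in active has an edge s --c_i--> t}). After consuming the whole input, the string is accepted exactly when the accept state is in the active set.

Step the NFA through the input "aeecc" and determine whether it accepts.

Answer: ACCEPT

Derivation:
S₀ = ε-closure({0}) = {0,1,2,4,6,8,10}
'a' @ 1: {1,3,4,6,8,10}
'e' @ 2: {5,7,8,9}  (accept∈set)
'e' @ 3: {5,7,8,9}  (accept∈set)
'c' @ 4: {5,7,8,9}  (accept∈set)
'c' @ 5: {5,7,8,9}  (accept∈set)
end set {5,7,8,9} — state 5 in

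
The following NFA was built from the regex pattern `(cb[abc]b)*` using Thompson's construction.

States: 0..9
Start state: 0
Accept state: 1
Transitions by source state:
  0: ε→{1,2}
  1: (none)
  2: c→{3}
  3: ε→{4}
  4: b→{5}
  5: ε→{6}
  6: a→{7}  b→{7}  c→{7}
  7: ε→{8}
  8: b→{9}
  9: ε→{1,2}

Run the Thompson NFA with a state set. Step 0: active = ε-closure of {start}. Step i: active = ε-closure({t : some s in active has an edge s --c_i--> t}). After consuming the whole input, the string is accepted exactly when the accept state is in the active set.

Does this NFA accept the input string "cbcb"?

start: ε-closure({0}) = {0,1,2}
'c' @ 1: {3,4}
'b' @ 2: {5,6}
'c' @ 3: {7,8}
'b' @ 4: {1,2,9}  (accept∈set)
after full input: {1,2,9}  (accept=1 in)

Answer: ACCEPT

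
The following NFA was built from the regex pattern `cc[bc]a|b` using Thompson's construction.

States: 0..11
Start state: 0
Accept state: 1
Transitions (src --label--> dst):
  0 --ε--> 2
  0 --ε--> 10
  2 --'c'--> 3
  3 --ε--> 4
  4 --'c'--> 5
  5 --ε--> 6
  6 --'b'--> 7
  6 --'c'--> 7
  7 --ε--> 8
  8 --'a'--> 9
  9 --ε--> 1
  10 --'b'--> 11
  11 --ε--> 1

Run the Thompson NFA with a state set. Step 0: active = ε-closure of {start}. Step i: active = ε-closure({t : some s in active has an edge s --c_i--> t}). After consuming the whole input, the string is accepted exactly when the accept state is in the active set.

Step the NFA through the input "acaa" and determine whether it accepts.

S₀ = ε-closure({0}) = {0,2,10}
'a' @ 1: {}  — state set empty
rest 'caa' ignored (set empty)
end set {} — state 1 not in

Answer: REJECT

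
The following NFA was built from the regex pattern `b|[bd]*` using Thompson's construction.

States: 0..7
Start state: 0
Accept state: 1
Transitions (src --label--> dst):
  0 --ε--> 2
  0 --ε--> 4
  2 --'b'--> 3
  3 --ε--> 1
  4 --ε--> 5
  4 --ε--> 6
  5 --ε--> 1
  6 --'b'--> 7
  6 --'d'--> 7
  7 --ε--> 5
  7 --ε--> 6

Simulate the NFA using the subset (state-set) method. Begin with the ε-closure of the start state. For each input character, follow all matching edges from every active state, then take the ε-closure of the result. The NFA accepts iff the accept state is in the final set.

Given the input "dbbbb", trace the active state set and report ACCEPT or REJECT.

S₀ = ε-closure({0}) = {0,1,2,4,5,6}
'd' @ 1: {1,5,6,7}  [accepting]
'b' @ 2: {1,5,6,7}  [accepting]
'b' @ 3: {1,5,6,7}  [accepting]
'b' @ 4: {1,5,6,7}  [accepting]
'b' @ 5: {1,5,6,7}  [accepting]
after full input: {1,5,6,7}  (accept=1 in)

Answer: ACCEPT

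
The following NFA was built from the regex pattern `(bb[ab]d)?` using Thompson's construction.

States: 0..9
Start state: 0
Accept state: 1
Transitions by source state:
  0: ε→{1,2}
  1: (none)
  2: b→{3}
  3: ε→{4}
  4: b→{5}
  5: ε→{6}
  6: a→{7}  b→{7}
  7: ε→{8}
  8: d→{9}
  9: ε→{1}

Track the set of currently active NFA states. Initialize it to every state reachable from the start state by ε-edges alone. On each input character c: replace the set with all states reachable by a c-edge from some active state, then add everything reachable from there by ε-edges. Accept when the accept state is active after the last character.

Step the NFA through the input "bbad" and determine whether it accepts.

Answer: ACCEPT

Steps:
S₀ = ε-closure({0}) = {0,1,2}
'b' @ 1: {3,4}
'b' @ 2: {5,6}
'a' @ 3: {7,8}
'd' @ 4: {1,9}  ✓accept
final: {1,9}; accept 1 in set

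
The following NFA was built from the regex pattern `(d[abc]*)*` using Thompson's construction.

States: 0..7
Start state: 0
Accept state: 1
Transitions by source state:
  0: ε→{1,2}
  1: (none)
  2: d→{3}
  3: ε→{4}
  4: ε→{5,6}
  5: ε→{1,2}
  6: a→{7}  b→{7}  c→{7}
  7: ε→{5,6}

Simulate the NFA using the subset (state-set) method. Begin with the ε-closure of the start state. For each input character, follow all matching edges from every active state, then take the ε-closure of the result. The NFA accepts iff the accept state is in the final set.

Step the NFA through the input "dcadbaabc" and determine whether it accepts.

Answer: ACCEPT

Derivation:
initial (ε-close {0}): {0,1,2}
'd' @ 1: {1,2,3,4,5,6}  [accepting]
'c' @ 2: {1,2,5,6,7}  [accepting]
'a' @ 3: {1,2,5,6,7}  [accepting]
'd' @ 4: {1,2,3,4,5,6}  [accepting]
'b' @ 5: {1,2,5,6,7}  [accepting]
'a' @ 6: {1,2,5,6,7}  [accepting]
'a' @ 7: {1,2,5,6,7}  [accepting]
'b' @ 8: {1,2,5,6,7}  [accepting]
'c' @ 9: {1,2,5,6,7}  [accepting]
after full input: {1,2,5,6,7}  (accept=1 in)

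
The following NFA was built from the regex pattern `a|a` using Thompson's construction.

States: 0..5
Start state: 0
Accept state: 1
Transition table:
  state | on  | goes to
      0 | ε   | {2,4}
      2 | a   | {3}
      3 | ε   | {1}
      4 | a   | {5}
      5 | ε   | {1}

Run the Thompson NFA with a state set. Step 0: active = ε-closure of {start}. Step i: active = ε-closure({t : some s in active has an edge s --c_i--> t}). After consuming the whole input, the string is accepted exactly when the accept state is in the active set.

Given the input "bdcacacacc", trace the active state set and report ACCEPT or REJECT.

S₀ = ε-closure({0}) = {0,2,4}
'b' @ 1: {}  — dead — no transitions
rest 'dcacacacc' ignored (set empty)
after full input: {}  (accept=1 not in)

Answer: REJECT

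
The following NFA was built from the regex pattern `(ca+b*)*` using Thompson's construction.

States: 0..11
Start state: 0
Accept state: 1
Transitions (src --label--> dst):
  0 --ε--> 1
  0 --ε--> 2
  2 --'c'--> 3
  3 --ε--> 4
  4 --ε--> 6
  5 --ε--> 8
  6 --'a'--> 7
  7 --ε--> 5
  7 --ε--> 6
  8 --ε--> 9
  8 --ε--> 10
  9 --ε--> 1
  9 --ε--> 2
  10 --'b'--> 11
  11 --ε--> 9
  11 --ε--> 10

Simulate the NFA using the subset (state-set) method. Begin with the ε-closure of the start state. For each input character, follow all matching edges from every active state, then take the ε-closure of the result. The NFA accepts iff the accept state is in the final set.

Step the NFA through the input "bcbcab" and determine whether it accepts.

Answer: REJECT

Steps:
start: ε-closure({0}) = {0,1,2}
'b' @ 1: {}  — state set empty
rest 'cbcab' ignored (set empty)
end set {} — state 1 not in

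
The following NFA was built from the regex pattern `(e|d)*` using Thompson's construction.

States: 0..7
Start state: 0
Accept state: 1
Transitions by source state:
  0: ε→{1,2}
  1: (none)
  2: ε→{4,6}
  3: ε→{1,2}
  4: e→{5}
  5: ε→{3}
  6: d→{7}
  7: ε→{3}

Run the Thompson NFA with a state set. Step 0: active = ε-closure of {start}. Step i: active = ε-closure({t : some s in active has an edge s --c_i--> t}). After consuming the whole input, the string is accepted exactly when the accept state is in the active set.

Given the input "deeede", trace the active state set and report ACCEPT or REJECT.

Answer: ACCEPT

Steps:
start: ε-closure({0}) = {0,1,2,4,6}
'd' @ 1: {1,2,3,4,6,7}  [accepting]
'e' @ 2: {1,2,3,4,5,6}  [accepting]
'e' @ 3: {1,2,3,4,5,6}  [accepting]
'e' @ 4: {1,2,3,4,5,6}  [accepting]
'd' @ 5: {1,2,3,4,6,7}  [accepting]
'e' @ 6: {1,2,3,4,5,6}  [accepting]
final: {1,2,3,4,5,6}; accept 1 in set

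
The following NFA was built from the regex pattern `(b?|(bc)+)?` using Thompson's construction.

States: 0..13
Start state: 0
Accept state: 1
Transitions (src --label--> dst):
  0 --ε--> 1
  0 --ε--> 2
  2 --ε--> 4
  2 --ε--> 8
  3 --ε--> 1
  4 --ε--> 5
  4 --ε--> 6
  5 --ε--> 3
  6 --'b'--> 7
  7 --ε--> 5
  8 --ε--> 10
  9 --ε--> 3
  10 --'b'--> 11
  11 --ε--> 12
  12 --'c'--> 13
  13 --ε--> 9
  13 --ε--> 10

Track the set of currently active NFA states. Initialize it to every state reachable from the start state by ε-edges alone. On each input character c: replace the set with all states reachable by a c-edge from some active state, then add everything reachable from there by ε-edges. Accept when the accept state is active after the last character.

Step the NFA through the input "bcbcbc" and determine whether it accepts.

start: ε-closure({0}) = {0,1,2,3,4,5,6,8,10}
'b' @ 1: {1,3,5,7,11,12}  (accept∈set)
'c' @ 2: {1,3,9,10,13}  (accept∈set)
'b' @ 3: {11,12}
'c' @ 4: {1,3,9,10,13}  (accept∈set)
'b' @ 5: {11,12}
'c' @ 6: {1,3,9,10,13}  (accept∈set)
end set {1,3,9,10,13} — state 1 in

Answer: ACCEPT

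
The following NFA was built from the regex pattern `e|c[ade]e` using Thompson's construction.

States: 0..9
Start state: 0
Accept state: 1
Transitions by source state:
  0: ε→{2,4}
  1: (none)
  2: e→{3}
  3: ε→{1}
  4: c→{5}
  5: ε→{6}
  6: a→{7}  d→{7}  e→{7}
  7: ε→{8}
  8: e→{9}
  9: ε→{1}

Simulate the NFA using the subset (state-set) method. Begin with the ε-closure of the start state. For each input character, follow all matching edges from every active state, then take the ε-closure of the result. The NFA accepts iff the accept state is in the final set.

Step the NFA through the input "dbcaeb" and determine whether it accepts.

start: ε-closure({0}) = {0,2,4}
'd' @ 1: {}  — state set empty
rest 'bcaeb' ignored (set empty)
final: {}; accept 1 not in set

Answer: REJECT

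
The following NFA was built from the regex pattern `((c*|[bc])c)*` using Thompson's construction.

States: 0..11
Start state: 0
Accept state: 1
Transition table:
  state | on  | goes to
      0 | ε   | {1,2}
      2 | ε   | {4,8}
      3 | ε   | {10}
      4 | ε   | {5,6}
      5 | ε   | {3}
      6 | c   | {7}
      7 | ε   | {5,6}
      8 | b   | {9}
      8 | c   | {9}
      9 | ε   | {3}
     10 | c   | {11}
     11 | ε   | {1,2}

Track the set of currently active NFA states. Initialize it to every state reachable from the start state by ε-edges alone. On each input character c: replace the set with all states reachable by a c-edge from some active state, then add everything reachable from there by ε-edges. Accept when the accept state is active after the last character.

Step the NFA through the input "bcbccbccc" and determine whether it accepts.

Answer: ACCEPT

Steps:
start: ε-closure({0}) = {0,1,2,3,4,5,6,8,10}
'b' @ 1: {3,9,10}
'c' @ 2: {1,2,3,4,5,6,8,10,11}  [accepting]
'b' @ 3: {3,9,10}
'c' @ 4: {1,2,3,4,5,6,8,10,11}  [accepting]
'c' @ 5: {1,2,3,4,5,6,7,8,9,10,11}  [accepting]
'b' @ 6: {3,9,10}
'c' @ 7: {1,2,3,4,5,6,8,10,11}  [accepting]
'c' @ 8: {1,2,3,4,5,6,7,8,9,10,11}  [accepting]
'c' @ 9: {1,2,3,4,5,6,7,8,9,10,11}  [accepting]
end set {1,2,3,4,5,6,7,8,9,10,11} — state 1 in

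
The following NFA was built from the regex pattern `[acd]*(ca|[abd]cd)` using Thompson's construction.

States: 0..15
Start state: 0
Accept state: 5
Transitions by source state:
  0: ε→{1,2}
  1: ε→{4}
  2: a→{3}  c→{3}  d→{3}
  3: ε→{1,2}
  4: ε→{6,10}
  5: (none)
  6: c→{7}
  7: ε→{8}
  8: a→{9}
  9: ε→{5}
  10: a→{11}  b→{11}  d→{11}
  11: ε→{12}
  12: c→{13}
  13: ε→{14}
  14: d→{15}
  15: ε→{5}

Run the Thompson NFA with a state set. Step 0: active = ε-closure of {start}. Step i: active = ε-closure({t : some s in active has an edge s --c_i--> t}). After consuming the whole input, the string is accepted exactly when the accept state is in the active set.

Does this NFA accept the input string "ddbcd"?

Answer: ACCEPT

Steps:
initial (ε-close {0}): {0,1,2,4,6,10}
'd' @ 1: {1,2,3,4,6,10,11,12}
'd' @ 2: {1,2,3,4,6,10,11,12}
'b' @ 3: {11,12}
'c' @ 4: {13,14}
'd' @ 5: {5,15}  ✓accept
final: {5,15}; accept 5 in set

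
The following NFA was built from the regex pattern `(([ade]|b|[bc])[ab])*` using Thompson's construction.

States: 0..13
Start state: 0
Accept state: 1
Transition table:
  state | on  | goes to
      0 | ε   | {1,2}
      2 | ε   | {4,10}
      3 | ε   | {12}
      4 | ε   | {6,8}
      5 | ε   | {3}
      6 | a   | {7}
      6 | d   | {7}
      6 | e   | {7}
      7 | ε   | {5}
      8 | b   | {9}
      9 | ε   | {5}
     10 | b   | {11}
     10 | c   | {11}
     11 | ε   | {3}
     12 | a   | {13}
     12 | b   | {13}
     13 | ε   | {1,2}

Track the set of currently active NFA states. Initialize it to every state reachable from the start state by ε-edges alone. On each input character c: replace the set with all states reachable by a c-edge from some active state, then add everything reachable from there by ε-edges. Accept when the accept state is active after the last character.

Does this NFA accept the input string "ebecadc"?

Answer: REJECT

Steps:
S₀ = ε-closure({0}) = {0,1,2,4,6,8,10}
'e' @ 1: {3,5,7,12}
'b' @ 2: {1,2,4,6,8,10,13}  ✓accept
'e' @ 3: {3,5,7,12}
'c' @ 4: {}  — state set empty
rest 'adc' ignored (set empty)
after full input: {}  (accept=1 not in)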